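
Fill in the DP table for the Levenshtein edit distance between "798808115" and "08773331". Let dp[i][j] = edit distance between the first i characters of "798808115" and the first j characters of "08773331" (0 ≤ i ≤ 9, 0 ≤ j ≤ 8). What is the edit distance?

8

   ''  0  8  7  7  3  3  3  1
''  0  1  2  3  4  5  6  7  8
 7  1  1  2  2  3  4  5  6  7
 9  2  2  2  3  3  4  5  6  7
 8  3  3  2  3  4  4  5  6  7
 8  4  4  3  3  4  5  5  6  7
 0  5  4  4  4  4  5  6  6  7
 8  6  5  4  5  5  5  6  7  7
 1  7  6  5  5  6  6  6  7  7
 1  8  7  6  6  6  7  7  7  7
 5  9  8  7  7  7  7  8  8  8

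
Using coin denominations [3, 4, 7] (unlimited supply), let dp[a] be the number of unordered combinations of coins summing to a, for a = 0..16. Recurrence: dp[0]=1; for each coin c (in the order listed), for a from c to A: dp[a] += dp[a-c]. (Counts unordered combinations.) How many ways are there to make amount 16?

after  coin     0     1     2     3     4     5     6     7     8     9    10    11    12    13    14    15    16
          3     1     0     0     1     0     0     1     0     0     1     0     0     1     0     0     1     0
          4     1     0     0     1     1     0     1     1     1     1     1     1     2     1     1     2     2
          7     1     0     0     1     1     0     1     2     1     1     2     2     2     2     3     3     3

3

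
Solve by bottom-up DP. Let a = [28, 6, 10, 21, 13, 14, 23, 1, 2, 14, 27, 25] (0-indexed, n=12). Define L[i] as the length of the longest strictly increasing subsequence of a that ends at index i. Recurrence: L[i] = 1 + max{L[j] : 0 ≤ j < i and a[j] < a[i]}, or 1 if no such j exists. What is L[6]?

5

   i    0    1    2    3    4    5    6    7    8    9   10   11
a[i]   28    6   10   21   13   14   23    1    2   14   27   25
L[i]    1    1    2    3    3    4    5    1    2    4    6    6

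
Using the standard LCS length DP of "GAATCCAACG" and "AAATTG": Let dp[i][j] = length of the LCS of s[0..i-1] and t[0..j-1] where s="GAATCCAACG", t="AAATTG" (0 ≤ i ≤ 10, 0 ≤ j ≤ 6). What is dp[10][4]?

3

   ''  A  A  A  T  T  G
''  0  0  0  0  0  0  0
 G  0  0  0  0  0  0  1
 A  0  1  1  1  1  1  1
 A  0  1  2  2  2  2  2
 T  0  1  2  2  3  3  3
 C  0  1  2  2  3  3  3
 C  0  1  2  2  3  3  3
 A  0  1  2  3  3  3  3
 A  0  1  2  3  3  3  3
 C  0  1  2  3  3  3  3
 G  0  1  2  3  3  3  4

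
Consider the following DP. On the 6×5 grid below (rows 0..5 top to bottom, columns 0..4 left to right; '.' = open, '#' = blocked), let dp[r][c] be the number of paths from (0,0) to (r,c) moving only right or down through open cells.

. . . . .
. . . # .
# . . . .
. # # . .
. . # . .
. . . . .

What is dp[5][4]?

r\c   0   1   2   3   4
  0   1   1   1   1   1
  1   1   2   3   0   1
  2   0   2   5   5   6
  3   0   0   0   5  11
  4   0   0   0   5  16
  5   0   0   0   5  21

21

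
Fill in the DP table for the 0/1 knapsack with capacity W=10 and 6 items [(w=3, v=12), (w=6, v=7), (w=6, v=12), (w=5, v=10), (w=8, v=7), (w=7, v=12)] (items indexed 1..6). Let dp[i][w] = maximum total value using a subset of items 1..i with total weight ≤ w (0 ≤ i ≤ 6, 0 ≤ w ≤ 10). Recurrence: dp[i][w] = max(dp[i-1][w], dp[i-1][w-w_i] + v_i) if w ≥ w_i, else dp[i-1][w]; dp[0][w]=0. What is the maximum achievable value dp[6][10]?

i\w   0   1   2   3   4   5   6   7   8   9  10
  0   0   0   0   0   0   0   0   0   0   0   0
  1   0   0   0  12  12  12  12  12  12  12  12
  2   0   0   0  12  12  12  12  12  12  19  19
  3   0   0   0  12  12  12  12  12  12  24  24
  4   0   0   0  12  12  12  12  12  22  24  24
  5   0   0   0  12  12  12  12  12  22  24  24
  6   0   0   0  12  12  12  12  12  22  24  24

24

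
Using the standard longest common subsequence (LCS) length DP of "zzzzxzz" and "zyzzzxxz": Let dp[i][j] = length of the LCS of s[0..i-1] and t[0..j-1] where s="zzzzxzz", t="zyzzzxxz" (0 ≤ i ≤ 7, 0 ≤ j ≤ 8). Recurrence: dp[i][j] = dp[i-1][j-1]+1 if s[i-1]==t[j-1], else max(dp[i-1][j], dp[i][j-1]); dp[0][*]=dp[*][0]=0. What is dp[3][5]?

   ''  z  y  z  z  z  x  x  z
''  0  0  0  0  0  0  0  0  0
 z  0  1  1  1  1  1  1  1  1
 z  0  1  1  2  2  2  2  2  2
 z  0  1  1  2  3  3  3  3  3
 z  0  1  1  2  3  4  4  4  4
 x  0  1  1  2  3  4  5  5  5
 z  0  1  1  2  3  4  5  5  6
 z  0  1  1  2  3  4  5  5  6

3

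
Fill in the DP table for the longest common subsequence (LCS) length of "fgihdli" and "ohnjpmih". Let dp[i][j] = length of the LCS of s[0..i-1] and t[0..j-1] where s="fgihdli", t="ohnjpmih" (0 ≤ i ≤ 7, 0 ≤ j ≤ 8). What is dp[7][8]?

   ''  o  h  n  j  p  m  i  h
''  0  0  0  0  0  0  0  0  0
 f  0  0  0  0  0  0  0  0  0
 g  0  0  0  0  0  0  0  0  0
 i  0  0  0  0  0  0  0  1  1
 h  0  0  1  1  1  1  1  1  2
 d  0  0  1  1  1  1  1  1  2
 l  0  0  1  1  1  1  1  1  2
 i  0  0  1  1  1  1  1  2  2

2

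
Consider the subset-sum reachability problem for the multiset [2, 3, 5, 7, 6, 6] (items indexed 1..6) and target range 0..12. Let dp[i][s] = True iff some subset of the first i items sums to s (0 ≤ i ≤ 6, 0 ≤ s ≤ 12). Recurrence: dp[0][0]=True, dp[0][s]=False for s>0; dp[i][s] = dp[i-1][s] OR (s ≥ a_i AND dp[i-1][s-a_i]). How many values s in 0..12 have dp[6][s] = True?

11

i\s   0   1   2   3   4   5   6   7   8   9  10  11  12
  0   T   F   F   F   F   F   F   F   F   F   F   F   F
  1   T   F   T   F   F   F   F   F   F   F   F   F   F
  2   T   F   T   T   F   T   F   F   F   F   F   F   F
  3   T   F   T   T   F   T   F   T   T   F   T   F   F
  4   T   F   T   T   F   T   F   T   T   T   T   F   T
  5   T   F   T   T   F   T   T   T   T   T   T   T   T
  6   T   F   T   T   F   T   T   T   T   T   T   T   T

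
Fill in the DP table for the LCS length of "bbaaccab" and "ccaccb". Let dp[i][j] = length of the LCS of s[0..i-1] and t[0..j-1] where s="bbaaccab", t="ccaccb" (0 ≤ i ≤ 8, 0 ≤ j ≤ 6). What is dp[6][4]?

   ''  c  c  a  c  c  b
''  0  0  0  0  0  0  0
 b  0  0  0  0  0  0  1
 b  0  0  0  0  0  0  1
 a  0  0  0  1  1  1  1
 a  0  0  0  1  1  1  1
 c  0  1  1  1  2  2  2
 c  0  1  2  2  2  3  3
 a  0  1  2  3  3  3  3
 b  0  1  2  3  3  3  4

2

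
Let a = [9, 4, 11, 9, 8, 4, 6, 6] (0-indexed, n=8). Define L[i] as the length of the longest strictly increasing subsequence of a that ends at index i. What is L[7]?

2

   i    0    1    2    3    4    5    6    7
a[i]    9    4   11    9    8    4    6    6
L[i]    1    1    2    2    2    1    2    2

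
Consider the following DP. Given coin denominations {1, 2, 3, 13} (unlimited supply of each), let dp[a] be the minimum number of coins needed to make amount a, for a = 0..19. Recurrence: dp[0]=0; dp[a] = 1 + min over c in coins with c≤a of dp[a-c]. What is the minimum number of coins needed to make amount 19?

3

 a  0  1  2  3  4  5  6  7  8  9 10 11 12 13 14 15 16 17 18 19
dp  0  1  1  1  2  2  2  3  3  3  4  4  4  1  2  2  2  3  3  3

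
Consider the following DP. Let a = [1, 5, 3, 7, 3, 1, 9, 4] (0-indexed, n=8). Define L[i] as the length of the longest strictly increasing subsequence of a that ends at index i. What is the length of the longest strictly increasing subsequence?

4

   i    0    1    2    3    4    5    6    7
a[i]    1    5    3    7    3    1    9    4
L[i]    1    2    2    3    2    1    4    3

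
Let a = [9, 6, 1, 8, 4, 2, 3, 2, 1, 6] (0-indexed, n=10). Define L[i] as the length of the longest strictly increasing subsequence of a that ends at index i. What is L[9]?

   i    0    1    2    3    4    5    6    7    8    9
a[i]    9    6    1    8    4    2    3    2    1    6
L[i]    1    1    1    2    2    2    3    2    1    4

4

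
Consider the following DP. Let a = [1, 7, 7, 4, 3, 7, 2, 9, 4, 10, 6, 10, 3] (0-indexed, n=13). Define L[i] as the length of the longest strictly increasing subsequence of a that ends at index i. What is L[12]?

   i    0    1    2    3    4    5    6    7    8    9   10   11   12
a[i]    1    7    7    4    3    7    2    9    4   10    6   10    3
L[i]    1    2    2    2    2    3    2    4    3    5    4    5    3

3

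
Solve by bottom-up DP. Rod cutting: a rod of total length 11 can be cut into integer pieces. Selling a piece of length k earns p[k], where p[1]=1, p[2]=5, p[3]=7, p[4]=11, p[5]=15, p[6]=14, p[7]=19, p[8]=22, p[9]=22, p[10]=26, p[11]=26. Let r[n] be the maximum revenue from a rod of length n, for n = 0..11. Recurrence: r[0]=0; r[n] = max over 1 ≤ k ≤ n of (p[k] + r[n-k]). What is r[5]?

15

   n    0    1    2    3    4    5    6    7    8    9   10   11
r[n]    0    1    5    7   11   15   16   20   22   26   30   31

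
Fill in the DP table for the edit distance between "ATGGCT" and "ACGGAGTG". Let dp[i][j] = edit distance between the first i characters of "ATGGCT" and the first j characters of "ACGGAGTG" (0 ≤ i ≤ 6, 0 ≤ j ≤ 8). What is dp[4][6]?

   ''  A  C  G  G  A  G  T  G
''  0  1  2  3  4  5  6  7  8
 A  1  0  1  2  3  4  5  6  7
 T  2  1  1  2  3  4  5  5  6
 G  3  2  2  1  2  3  4  5  5
 G  4  3  3  2  1  2  3  4  5
 C  5  4  3  3  2  2  3  4  5
 T  6  5  4  4  3  3  3  3  4

3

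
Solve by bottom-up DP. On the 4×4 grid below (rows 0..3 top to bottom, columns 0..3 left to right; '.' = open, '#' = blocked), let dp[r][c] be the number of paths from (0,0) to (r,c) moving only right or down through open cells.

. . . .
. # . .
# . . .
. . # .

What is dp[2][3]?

r\c   0   1   2   3
  0   1   1   1   1
  1   1   0   1   2
  2   0   0   1   3
  3   0   0   0   3

3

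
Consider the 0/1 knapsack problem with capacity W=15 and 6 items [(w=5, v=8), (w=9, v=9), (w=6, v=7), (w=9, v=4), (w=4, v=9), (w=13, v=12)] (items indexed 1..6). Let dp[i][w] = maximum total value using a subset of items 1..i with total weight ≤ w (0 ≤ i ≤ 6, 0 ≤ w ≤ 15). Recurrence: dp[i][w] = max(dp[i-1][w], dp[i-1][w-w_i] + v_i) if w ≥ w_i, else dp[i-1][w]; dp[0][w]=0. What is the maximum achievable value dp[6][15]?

i\w   0   1   2   3   4   5   6   7   8   9  10  11  12  13  14  15
  0   0   0   0   0   0   0   0   0   0   0   0   0   0   0   0   0
  1   0   0   0   0   0   8   8   8   8   8   8   8   8   8   8   8
  2   0   0   0   0   0   8   8   8   8   9   9   9   9   9  17  17
  3   0   0   0   0   0   8   8   8   8   9   9  15  15  15  17  17
  4   0   0   0   0   0   8   8   8   8   9   9  15  15  15  17  17
  5   0   0   0   0   9   9   9   9   9  17  17  17  17  18  18  24
  6   0   0   0   0   9   9   9   9   9  17  17  17  17  18  18  24

24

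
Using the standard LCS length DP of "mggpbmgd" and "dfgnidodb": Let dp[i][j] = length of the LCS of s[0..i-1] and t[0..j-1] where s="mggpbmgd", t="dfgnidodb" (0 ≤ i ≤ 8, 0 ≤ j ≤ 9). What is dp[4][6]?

   ''  d  f  g  n  i  d  o  d  b
''  0  0  0  0  0  0  0  0  0  0
 m  0  0  0  0  0  0  0  0  0  0
 g  0  0  0  1  1  1  1  1  1  1
 g  0  0  0  1  1  1  1  1  1  1
 p  0  0  0  1  1  1  1  1  1  1
 b  0  0  0  1  1  1  1  1  1  2
 m  0  0  0  1  1  1  1  1  1  2
 g  0  0  0  1  1  1  1  1  1  2
 d  0  1  1  1  1  1  2  2  2  2

1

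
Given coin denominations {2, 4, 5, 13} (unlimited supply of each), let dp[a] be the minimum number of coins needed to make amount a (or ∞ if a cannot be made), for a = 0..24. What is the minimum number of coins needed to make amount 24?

4

 a  0  1  2  3  4  5  6  7  8  9 10 11 12 13 14 15 16 17 18 19 20 21 22 23 24
dp  0  -  1  -  1  1  2  2  2  2  2  3  3  1  3  2  4  2  2  3  3  3  3  3  4
(- denotes ∞ / unreachable)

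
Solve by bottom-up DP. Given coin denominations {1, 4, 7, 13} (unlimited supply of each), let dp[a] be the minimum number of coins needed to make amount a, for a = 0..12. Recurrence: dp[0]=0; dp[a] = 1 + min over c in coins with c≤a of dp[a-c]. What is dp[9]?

 a  0  1  2  3  4  5  6  7  8  9 10 11 12
dp  0  1  2  3  1  2  3  1  2  3  4  2  3

3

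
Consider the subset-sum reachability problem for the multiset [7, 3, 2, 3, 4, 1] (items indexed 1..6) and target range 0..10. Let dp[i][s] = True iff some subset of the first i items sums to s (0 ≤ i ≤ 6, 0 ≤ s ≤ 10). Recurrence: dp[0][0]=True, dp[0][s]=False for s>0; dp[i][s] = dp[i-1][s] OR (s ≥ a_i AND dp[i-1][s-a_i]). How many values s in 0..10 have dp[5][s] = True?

i\s   0   1   2   3   4   5   6   7   8   9  10
  0   T   F   F   F   F   F   F   F   F   F   F
  1   T   F   F   F   F   F   F   T   F   F   F
  2   T   F   F   T   F   F   F   T   F   F   T
  3   T   F   T   T   F   T   F   T   F   T   T
  4   T   F   T   T   F   T   T   T   T   T   T
  5   T   F   T   T   T   T   T   T   T   T   T
  6   T   T   T   T   T   T   T   T   T   T   T

10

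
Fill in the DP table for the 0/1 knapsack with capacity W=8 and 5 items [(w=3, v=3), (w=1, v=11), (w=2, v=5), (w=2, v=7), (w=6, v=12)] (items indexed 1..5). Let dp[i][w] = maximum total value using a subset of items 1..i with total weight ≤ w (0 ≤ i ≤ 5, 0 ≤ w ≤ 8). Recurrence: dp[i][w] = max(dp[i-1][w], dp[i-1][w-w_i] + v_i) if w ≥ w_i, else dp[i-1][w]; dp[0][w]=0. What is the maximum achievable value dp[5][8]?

26

i\w   0   1   2   3   4   5   6   7   8
  0   0   0   0   0   0   0   0   0   0
  1   0   0   0   3   3   3   3   3   3
  2   0  11  11  11  14  14  14  14  14
  3   0  11  11  16  16  16  19  19  19
  4   0  11  11  18  18  23  23  23  26
  5   0  11  11  18  18  23  23  23  26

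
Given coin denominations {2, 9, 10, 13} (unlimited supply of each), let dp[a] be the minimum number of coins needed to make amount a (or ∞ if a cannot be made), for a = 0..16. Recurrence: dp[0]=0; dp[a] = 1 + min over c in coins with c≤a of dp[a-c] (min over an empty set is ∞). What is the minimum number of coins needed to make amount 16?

 a  0  1  2  3  4  5  6  7  8  9 10 11 12 13 14 15 16
dp  0  -  1  -  2  -  3  -  4  1  1  2  2  1  3  2  4
(- denotes ∞ / unreachable)

4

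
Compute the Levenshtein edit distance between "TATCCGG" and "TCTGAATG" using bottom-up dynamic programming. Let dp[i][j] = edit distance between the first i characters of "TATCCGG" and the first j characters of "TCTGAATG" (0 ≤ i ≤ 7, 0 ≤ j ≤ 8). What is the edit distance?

5

   ''  T  C  T  G  A  A  T  G
''  0  1  2  3  4  5  6  7  8
 T  1  0  1  2  3  4  5  6  7
 A  2  1  1  2  3  3  4  5  6
 T  3  2  2  1  2  3  4  4  5
 C  4  3  2  2  2  3  4  5  5
 C  5  4  3  3  3  3  4  5  6
 G  6  5  4  4  3  4  4  5  5
 G  7  6  5  5  4  4  5  5  5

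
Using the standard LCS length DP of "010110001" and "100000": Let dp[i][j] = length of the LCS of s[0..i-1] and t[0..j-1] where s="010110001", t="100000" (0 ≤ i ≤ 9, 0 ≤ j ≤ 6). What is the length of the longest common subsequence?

5

   ''  1  0  0  0  0  0
''  0  0  0  0  0  0  0
 0  0  0  1  1  1  1  1
 1  0  1  1  1  1  1  1
 0  0  1  2  2  2  2  2
 1  0  1  2  2  2  2  2
 1  0  1  2  2  2  2  2
 0  0  1  2  3  3  3  3
 0  0  1  2  3  4  4  4
 0  0  1  2  3  4  5  5
 1  0  1  2  3  4  5  5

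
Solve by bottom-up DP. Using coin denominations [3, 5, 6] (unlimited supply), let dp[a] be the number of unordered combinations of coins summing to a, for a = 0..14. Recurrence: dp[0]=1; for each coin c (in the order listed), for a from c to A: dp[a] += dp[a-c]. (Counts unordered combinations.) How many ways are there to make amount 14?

after  coin     0     1     2     3     4     5     6     7     8     9    10    11    12    13    14
          3     1     0     0     1     0     0     1     0     0     1     0     0     1     0     0
          5     1     0     0     1     0     1     1     0     1     1     1     1     1     1     1
          6     1     0     0     1     0     1     2     0     1     2     1     2     3     1     2

2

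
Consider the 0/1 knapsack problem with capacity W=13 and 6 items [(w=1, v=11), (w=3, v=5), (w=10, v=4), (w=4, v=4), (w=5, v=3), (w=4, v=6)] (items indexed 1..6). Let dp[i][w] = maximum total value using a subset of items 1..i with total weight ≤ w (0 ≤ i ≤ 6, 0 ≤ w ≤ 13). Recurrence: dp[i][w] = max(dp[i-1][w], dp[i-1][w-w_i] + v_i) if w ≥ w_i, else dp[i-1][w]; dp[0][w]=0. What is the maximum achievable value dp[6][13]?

i\w   0   1   2   3   4   5   6   7   8   9  10  11  12  13
  0   0   0   0   0   0   0   0   0   0   0   0   0   0   0
  1   0  11  11  11  11  11  11  11  11  11  11  11  11  11
  2   0  11  11  11  16  16  16  16  16  16  16  16  16  16
  3   0  11  11  11  16  16  16  16  16  16  16  16  16  16
  4   0  11  11  11  16  16  16  16  20  20  20  20  20  20
  5   0  11  11  11  16  16  16  16  20  20  20  20  20  23
  6   0  11  11  11  16  17  17  17  22  22  22  22  26  26

26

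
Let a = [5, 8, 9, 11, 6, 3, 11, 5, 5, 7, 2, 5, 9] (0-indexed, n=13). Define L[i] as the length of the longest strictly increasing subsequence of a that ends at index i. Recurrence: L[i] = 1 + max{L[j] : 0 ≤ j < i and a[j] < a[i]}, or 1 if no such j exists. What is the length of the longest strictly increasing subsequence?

4

   i    0    1    2    3    4    5    6    7    8    9   10   11   12
a[i]    5    8    9   11    6    3   11    5    5    7    2    5    9
L[i]    1    2    3    4    2    1    4    2    2    3    1    2    4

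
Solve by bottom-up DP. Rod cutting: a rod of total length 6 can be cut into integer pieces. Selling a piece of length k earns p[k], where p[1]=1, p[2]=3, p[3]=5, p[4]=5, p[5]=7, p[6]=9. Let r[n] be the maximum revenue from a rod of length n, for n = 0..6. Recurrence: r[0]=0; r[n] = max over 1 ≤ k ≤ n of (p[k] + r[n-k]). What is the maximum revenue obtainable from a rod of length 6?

10

   n    0    1    2    3    4    5    6
r[n]    0    1    3    5    6    8   10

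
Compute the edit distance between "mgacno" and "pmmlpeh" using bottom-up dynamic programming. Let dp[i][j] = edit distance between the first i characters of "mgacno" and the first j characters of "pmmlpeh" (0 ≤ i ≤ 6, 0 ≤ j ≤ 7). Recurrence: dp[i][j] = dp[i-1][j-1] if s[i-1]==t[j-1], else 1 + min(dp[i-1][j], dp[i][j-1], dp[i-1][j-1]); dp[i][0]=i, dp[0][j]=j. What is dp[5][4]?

5

   ''  p  m  m  l  p  e  h
''  0  1  2  3  4  5  6  7
 m  1  1  1  2  3  4  5  6
 g  2  2  2  2  3  4  5  6
 a  3  3  3  3  3  4  5  6
 c  4  4  4  4  4  4  5  6
 n  5  5  5  5  5  5  5  6
 o  6  6  6  6  6  6  6  6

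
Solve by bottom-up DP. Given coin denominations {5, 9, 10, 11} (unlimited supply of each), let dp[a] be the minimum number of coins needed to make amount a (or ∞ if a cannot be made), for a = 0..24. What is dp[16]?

 a  0  1  2  3  4  5  6  7  8  9 10 11 12 13 14 15 16 17 18 19 20 21 22 23 24
dp  0  -  -  -  -  1  -  -  -  1  1  1  -  -  2  2  2  -  2  2  2  2  2  3  3
(- denotes ∞ / unreachable)

2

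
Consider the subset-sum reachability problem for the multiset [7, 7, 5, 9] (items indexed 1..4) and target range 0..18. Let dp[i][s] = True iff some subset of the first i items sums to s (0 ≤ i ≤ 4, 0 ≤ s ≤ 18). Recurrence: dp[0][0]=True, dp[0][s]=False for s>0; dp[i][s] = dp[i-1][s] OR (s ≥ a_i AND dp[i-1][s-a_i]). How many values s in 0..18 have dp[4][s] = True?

i\s   0   1   2   3   4   5   6   7   8   9  10  11  12  13  14  15  16  17  18
  0   T   F   F   F   F   F   F   F   F   F   F   F   F   F   F   F   F   F   F
  1   T   F   F   F   F   F   F   T   F   F   F   F   F   F   F   F   F   F   F
  2   T   F   F   F   F   F   F   T   F   F   F   F   F   F   T   F   F   F   F
  3   T   F   F   F   F   T   F   T   F   F   F   F   T   F   T   F   F   F   F
  4   T   F   F   F   F   T   F   T   F   T   F   F   T   F   T   F   T   F   F

7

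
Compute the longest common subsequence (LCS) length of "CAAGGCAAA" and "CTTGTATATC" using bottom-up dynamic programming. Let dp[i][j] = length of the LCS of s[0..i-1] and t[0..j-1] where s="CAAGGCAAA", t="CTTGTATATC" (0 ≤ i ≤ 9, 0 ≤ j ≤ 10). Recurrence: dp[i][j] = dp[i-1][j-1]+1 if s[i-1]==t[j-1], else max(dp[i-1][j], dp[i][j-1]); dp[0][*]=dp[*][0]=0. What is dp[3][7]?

2

   ''  C  T  T  G  T  A  T  A  T  C
''  0  0  0  0  0  0  0  0  0  0  0
 C  0  1  1  1  1  1  1  1  1  1  1
 A  0  1  1  1  1  1  2  2  2  2  2
 A  0  1  1  1  1  1  2  2  3  3  3
 G  0  1  1  1  2  2  2  2  3  3  3
 G  0  1  1  1  2  2  2  2  3  3  3
 C  0  1  1  1  2  2  2  2  3  3  4
 A  0  1  1  1  2  2  3  3  3  3  4
 A  0  1  1  1  2  2  3  3  4  4  4
 A  0  1  1  1  2  2  3  3  4  4  4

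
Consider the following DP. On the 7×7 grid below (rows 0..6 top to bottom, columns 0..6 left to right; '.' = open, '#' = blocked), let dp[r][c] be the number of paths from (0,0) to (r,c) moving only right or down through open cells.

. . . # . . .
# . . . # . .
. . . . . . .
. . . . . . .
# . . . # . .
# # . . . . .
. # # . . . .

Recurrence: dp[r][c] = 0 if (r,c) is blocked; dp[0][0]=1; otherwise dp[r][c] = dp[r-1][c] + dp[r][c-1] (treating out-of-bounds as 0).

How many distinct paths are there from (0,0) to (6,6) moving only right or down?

157

r\c   0   1   2   3   4   5   6
  0   1   1   1   0   0   0   0
  1   0   1   2   2   0   0   0
  2   0   1   3   5   5   5   5
  3   0   1   4   9  14  19  24
  4   0   1   5  14   0  19  43
  5   0   0   5  19  19  38  81
  6   0   0   0  19  38  76 157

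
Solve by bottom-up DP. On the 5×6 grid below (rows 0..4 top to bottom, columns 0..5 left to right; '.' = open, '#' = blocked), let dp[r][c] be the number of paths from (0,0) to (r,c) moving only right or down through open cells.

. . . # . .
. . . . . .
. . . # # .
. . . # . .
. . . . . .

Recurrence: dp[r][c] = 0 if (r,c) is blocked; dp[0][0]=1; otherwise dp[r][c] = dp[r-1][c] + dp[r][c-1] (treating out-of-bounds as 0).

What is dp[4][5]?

r\c   0   1   2   3   4   5
  0   1   1   1   0   0   0
  1   1   2   3   3   3   3
  2   1   3   6   0   0   3
  3   1   4  10   0   0   3
  4   1   5  15  15  15  18

18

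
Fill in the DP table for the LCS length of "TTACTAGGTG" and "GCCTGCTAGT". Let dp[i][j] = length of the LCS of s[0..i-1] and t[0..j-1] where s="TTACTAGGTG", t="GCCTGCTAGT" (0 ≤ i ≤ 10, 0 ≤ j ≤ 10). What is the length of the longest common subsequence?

6

   ''  G  C  C  T  G  C  T  A  G  T
''  0  0  0  0  0  0  0  0  0  0  0
 T  0  0  0  0  1  1  1  1  1  1  1
 T  0  0  0  0  1  1  1  2  2  2  2
 A  0  0  0  0  1  1  1  2  3  3  3
 C  0  0  1  1  1  1  2  2  3  3  3
 T  0  0  1  1  2  2  2  3  3  3  4
 A  0  0  1  1  2  2  2  3  4  4  4
 G  0  1  1  1  2  3  3  3  4  5  5
 G  0  1  1  1  2  3  3  3  4  5  5
 T  0  1  1  1  2  3  3  4  4  5  6
 G  0  1  1  1  2  3  3  4  4  5  6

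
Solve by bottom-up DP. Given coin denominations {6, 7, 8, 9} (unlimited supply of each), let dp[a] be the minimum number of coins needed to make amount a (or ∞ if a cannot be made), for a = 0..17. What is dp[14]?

 a  0  1  2  3  4  5  6  7  8  9 10 11 12 13 14 15 16 17
dp  0  -  -  -  -  -  1  1  1  1  -  -  2  2  2  2  2  2
(- denotes ∞ / unreachable)

2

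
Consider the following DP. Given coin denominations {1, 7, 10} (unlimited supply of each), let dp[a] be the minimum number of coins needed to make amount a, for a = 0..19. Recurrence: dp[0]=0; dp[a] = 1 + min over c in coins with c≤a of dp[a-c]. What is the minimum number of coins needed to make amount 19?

4

 a  0  1  2  3  4  5  6  7  8  9 10 11 12 13 14 15 16 17 18 19
dp  0  1  2  3  4  5  6  1  2  3  1  2  3  4  2  3  4  2  3  4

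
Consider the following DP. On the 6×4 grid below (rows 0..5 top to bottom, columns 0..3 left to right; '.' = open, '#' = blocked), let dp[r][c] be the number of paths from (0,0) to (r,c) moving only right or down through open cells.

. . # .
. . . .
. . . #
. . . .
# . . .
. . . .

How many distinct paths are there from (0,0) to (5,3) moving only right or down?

39

r\c   0   1   2   3
  0   1   1   0   0
  1   1   2   2   2
  2   1   3   5   0
  3   1   4   9   9
  4   0   4  13  22
  5   0   4  17  39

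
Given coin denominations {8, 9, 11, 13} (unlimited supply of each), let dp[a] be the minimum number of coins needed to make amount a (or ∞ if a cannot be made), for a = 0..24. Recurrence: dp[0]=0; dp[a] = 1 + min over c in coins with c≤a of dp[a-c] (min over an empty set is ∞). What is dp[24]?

 a  0  1  2  3  4  5  6  7  8  9 10 11 12 13 14 15 16 17 18 19 20 21 22 23 24
dp  0  -  -  -  -  -  -  -  1  1  -  1  -  1  -  -  2  2  2  2  2  2  2  -  2
(- denotes ∞ / unreachable)

2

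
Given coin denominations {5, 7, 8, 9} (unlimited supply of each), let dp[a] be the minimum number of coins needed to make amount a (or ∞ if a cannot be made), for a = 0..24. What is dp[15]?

 a  0  1  2  3  4  5  6  7  8  9 10 11 12 13 14 15 16 17 18 19 20 21 22 23 24
dp  0  -  -  -  -  1  -  1  1  1  2  -  2  2  2  2  2  2  2  3  3  3  3  3  3
(- denotes ∞ / unreachable)

2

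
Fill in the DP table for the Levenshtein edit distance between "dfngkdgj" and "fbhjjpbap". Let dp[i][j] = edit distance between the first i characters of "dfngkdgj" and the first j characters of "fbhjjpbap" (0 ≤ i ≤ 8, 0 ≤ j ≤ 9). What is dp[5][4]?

4

   ''  f  b  h  j  j  p  b  a  p
''  0  1  2  3  4  5  6  7  8  9
 d  1  1  2  3  4  5  6  7  8  9
 f  2  1  2  3  4  5  6  7  8  9
 n  3  2  2  3  4  5  6  7  8  9
 g  4  3  3  3  4  5  6  7  8  9
 k  5  4  4  4  4  5  6  7  8  9
 d  6  5  5  5  5  5  6  7  8  9
 g  7  6  6  6  6  6  6  7  8  9
 j  8  7  7  7  6  6  7  7  8  9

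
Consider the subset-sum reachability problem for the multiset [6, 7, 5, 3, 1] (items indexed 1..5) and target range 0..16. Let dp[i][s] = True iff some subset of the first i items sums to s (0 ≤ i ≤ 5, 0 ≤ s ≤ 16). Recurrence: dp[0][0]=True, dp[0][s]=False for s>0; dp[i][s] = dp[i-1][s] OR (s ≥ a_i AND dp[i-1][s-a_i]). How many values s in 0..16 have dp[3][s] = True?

i\s   0   1   2   3   4   5   6   7   8   9  10  11  12  13  14  15  16
  0   T   F   F   F   F   F   F   F   F   F   F   F   F   F   F   F   F
  1   T   F   F   F   F   F   T   F   F   F   F   F   F   F   F   F   F
  2   T   F   F   F   F   F   T   T   F   F   F   F   F   T   F   F   F
  3   T   F   F   F   F   T   T   T   F   F   F   T   T   T   F   F   F
  4   T   F   F   T   F   T   T   T   T   T   T   T   T   T   T   T   T
  5   T   T   F   T   T   T   T   T   T   T   T   T   T   T   T   T   T

7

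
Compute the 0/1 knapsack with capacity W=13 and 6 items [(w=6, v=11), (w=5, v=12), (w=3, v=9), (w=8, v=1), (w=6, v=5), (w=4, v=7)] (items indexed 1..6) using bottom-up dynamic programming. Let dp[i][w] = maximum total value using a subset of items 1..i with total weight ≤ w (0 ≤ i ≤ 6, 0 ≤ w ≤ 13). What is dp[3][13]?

23

i\w   0   1   2   3   4   5   6   7   8   9  10  11  12  13
  0   0   0   0   0   0   0   0   0   0   0   0   0   0   0
  1   0   0   0   0   0   0  11  11  11  11  11  11  11  11
  2   0   0   0   0   0  12  12  12  12  12  12  23  23  23
  3   0   0   0   9   9  12  12  12  21  21  21  23  23  23
  4   0   0   0   9   9  12  12  12  21  21  21  23  23  23
  5   0   0   0   9   9  12  12  12  21  21  21  23  23  23
  6   0   0   0   9   9  12  12  16  21  21  21  23  28  28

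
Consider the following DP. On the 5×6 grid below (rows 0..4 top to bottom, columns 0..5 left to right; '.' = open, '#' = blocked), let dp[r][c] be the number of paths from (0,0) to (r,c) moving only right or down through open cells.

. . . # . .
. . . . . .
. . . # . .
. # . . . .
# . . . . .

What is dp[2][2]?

6

r\c   0   1   2   3   4   5
  0   1   1   1   0   0   0
  1   1   2   3   3   3   3
  2   1   3   6   0   3   6
  3   1   0   6   6   9  15
  4   0   0   6  12  21  36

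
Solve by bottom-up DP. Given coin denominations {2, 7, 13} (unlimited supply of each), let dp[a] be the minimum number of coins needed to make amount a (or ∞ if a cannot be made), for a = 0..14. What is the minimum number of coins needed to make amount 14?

2

 a  0  1  2  3  4  5  6  7  8  9 10 11 12 13 14
dp  0  -  1  -  2  -  3  1  4  2  5  3  6  1  2
(- denotes ∞ / unreachable)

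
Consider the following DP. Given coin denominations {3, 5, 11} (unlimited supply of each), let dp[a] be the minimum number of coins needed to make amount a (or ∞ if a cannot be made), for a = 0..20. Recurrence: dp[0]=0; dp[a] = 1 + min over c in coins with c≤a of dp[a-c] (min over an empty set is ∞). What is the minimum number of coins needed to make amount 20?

4

 a  0  1  2  3  4  5  6  7  8  9 10 11 12 13 14 15 16 17 18 19 20
dp  0  -  -  1  -  1  2  -  2  3  2  1  4  3  2  3  2  3  4  3  4
(- denotes ∞ / unreachable)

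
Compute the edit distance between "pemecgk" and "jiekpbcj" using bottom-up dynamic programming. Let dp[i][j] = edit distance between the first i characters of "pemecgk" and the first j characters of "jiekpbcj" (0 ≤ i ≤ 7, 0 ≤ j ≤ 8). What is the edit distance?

7

   ''  j  i  e  k  p  b  c  j
''  0  1  2  3  4  5  6  7  8
 p  1  1  2  3  4  4  5  6  7
 e  2  2  2  2  3  4  5  6  7
 m  3  3  3  3  3  4  5  6  7
 e  4  4  4  3  4  4  5  6  7
 c  5  5  5  4  4  5  5  5  6
 g  6  6  6  5  5  5  6  6  6
 k  7  7  7  6  5  6  6  7  7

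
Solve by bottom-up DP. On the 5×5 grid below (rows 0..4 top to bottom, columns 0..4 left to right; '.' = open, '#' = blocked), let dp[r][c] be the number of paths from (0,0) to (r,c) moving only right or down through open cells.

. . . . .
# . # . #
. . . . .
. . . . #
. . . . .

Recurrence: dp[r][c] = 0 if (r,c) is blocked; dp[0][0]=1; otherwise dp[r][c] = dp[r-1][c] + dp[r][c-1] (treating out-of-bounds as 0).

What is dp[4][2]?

3

r\c   0   1   2   3   4
  0   1   1   1   1   1
  1   0   1   0   1   0
  2   0   1   1   2   2
  3   0   1   2   4   0
  4   0   1   3   7   7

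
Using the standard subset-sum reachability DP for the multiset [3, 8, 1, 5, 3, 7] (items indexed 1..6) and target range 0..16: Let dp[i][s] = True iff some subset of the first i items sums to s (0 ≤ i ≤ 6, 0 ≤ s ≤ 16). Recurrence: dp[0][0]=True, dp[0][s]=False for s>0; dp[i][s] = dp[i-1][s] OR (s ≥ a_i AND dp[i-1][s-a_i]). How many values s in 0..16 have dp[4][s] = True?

13

i\s   0   1   2   3   4   5   6   7   8   9  10  11  12  13  14  15  16
  0   T   F   F   F   F   F   F   F   F   F   F   F   F   F   F   F   F
  1   T   F   F   T   F   F   F   F   F   F   F   F   F   F   F   F   F
  2   T   F   F   T   F   F   F   F   T   F   F   T   F   F   F   F   F
  3   T   T   F   T   T   F   F   F   T   T   F   T   T   F   F   F   F
  4   T   T   F   T   T   T   T   F   T   T   F   T   T   T   T   F   T
  5   T   T   F   T   T   T   T   T   T   T   F   T   T   T   T   T   T
  6   T   T   F   T   T   T   T   T   T   T   T   T   T   T   T   T   T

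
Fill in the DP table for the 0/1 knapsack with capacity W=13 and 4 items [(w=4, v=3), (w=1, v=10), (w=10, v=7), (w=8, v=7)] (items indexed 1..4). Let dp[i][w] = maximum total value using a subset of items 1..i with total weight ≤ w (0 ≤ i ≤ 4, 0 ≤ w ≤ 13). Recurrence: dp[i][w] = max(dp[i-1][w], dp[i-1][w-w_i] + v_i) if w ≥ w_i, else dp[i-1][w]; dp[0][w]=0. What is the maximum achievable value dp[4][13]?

20

i\w   0   1   2   3   4   5   6   7   8   9  10  11  12  13
  0   0   0   0   0   0   0   0   0   0   0   0   0   0   0
  1   0   0   0   0   3   3   3   3   3   3   3   3   3   3
  2   0  10  10  10  10  13  13  13  13  13  13  13  13  13
  3   0  10  10  10  10  13  13  13  13  13  13  17  17  17
  4   0  10  10  10  10  13  13  13  13  17  17  17  17  20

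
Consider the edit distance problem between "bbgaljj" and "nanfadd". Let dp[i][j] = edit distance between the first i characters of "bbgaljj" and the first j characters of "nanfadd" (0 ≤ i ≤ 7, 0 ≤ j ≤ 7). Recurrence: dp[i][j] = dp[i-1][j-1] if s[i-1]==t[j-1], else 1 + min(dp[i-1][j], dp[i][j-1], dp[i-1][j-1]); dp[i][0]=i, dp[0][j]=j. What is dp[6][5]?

   ''  n  a  n  f  a  d  d
''  0  1  2  3  4  5  6  7
 b  1  1  2  3  4  5  6  7
 b  2  2  2  3  4  5  6  7
 g  3  3  3  3  4  5  6  7
 a  4  4  3  4  4  4  5  6
 l  5  5  4  4  5  5  5  6
 j  6  6  5  5  5  6  6  6
 j  7  7  6  6  6  6  7  7

6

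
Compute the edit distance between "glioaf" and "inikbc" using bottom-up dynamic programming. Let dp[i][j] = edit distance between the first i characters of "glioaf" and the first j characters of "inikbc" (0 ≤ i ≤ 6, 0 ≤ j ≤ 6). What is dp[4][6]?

   ''  i  n  i  k  b  c
''  0  1  2  3  4  5  6
 g  1  1  2  3  4  5  6
 l  2  2  2  3  4  5  6
 i  3  2  3  2  3  4  5
 o  4  3  3  3  3  4  5
 a  5  4  4  4  4  4  5
 f  6  5  5  5  5  5  5

5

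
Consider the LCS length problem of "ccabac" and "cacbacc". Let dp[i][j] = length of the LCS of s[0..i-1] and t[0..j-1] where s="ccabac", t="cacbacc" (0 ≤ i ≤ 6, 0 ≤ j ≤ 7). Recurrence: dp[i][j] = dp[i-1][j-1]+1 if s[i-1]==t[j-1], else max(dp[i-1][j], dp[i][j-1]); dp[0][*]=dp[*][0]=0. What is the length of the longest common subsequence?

5

   ''  c  a  c  b  a  c  c
''  0  0  0  0  0  0  0  0
 c  0  1  1  1  1  1  1  1
 c  0  1  1  2  2  2  2  2
 a  0  1  2  2  2  3  3  3
 b  0  1  2  2  3  3  3  3
 a  0  1  2  2  3  4  4  4
 c  0  1  2  3  3  4  5  5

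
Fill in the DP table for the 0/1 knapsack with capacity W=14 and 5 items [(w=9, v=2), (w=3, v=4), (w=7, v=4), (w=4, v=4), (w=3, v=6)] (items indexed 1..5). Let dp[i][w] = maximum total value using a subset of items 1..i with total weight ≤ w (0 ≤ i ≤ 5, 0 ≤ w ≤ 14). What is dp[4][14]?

i\w   0   1   2   3   4   5   6   7   8   9  10  11  12  13  14
  0   0   0   0   0   0   0   0   0   0   0   0   0   0   0   0
  1   0   0   0   0   0   0   0   0   0   2   2   2   2   2   2
  2   0   0   0   4   4   4   4   4   4   4   4   4   6   6   6
  3   0   0   0   4   4   4   4   4   4   4   8   8   8   8   8
  4   0   0   0   4   4   4   4   8   8   8   8   8   8   8  12
  5   0   0   0   6   6   6  10  10  10  10  14  14  14  14  14

12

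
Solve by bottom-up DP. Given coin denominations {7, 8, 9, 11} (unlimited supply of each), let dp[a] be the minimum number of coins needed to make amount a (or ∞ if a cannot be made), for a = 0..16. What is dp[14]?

2

 a  0  1  2  3  4  5  6  7  8  9 10 11 12 13 14 15 16
dp  0  -  -  -  -  -  -  1  1  1  -  1  -  -  2  2  2
(- denotes ∞ / unreachable)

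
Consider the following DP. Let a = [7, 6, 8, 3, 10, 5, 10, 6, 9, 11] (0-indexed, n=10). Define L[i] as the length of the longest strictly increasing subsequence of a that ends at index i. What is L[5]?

   i    0    1    2    3    4    5    6    7    8    9
a[i]    7    6    8    3   10    5   10    6    9   11
L[i]    1    1    2    1    3    2    3    3    4    5

2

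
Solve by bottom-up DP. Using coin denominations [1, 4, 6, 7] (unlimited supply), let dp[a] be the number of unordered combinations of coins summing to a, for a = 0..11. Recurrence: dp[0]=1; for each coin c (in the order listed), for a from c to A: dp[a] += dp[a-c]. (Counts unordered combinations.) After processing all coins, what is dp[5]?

after  coin     0     1     2     3     4     5     6     7     8     9    10    11
          1     1     1     1     1     1     1     1     1     1     1     1     1
          4     1     1     1     1     2     2     2     2     3     3     3     3
          6     1     1     1     1     2     2     3     3     4     4     5     5
          7     1     1     1     1     2     2     3     4     5     5     6     7

2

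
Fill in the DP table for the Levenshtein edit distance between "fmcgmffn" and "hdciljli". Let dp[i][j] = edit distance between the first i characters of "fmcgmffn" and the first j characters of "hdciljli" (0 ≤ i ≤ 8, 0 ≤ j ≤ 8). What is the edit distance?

7

   ''  h  d  c  i  l  j  l  i
''  0  1  2  3  4  5  6  7  8
 f  1  1  2  3  4  5  6  7  8
 m  2  2  2  3  4  5  6  7  8
 c  3  3  3  2  3  4  5  6  7
 g  4  4  4  3  3  4  5  6  7
 m  5  5  5  4  4  4  5  6  7
 f  6  6  6  5  5  5  5  6  7
 f  7  7  7  6  6  6  6  6  7
 n  8  8  8  7  7  7  7  7  7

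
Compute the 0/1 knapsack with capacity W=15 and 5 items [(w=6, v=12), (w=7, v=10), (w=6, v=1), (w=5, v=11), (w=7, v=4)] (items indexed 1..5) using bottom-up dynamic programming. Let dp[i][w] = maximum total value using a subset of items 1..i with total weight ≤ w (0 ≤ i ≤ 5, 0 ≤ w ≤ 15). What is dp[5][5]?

i\w   0   1   2   3   4   5   6   7   8   9  10  11  12  13  14  15
  0   0   0   0   0   0   0   0   0   0   0   0   0   0   0   0   0
  1   0   0   0   0   0   0  12  12  12  12  12  12  12  12  12  12
  2   0   0   0   0   0   0  12  12  12  12  12  12  12  22  22  22
  3   0   0   0   0   0   0  12  12  12  12  12  12  13  22  22  22
  4   0   0   0   0   0  11  12  12  12  12  12  23  23  23  23  23
  5   0   0   0   0   0  11  12  12  12  12  12  23  23  23  23  23

11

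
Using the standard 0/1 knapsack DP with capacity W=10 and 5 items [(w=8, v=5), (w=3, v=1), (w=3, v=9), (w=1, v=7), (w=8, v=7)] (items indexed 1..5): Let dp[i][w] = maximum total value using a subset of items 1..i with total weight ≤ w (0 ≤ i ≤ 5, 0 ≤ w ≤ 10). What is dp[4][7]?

17

i\w   0   1   2   3   4   5   6   7   8   9  10
  0   0   0   0   0   0   0   0   0   0   0   0
  1   0   0   0   0   0   0   0   0   5   5   5
  2   0   0   0   1   1   1   1   1   5   5   5
  3   0   0   0   9   9   9  10  10  10  10  10
  4   0   7   7   9  16  16  16  17  17  17  17
  5   0   7   7   9  16  16  16  17  17  17  17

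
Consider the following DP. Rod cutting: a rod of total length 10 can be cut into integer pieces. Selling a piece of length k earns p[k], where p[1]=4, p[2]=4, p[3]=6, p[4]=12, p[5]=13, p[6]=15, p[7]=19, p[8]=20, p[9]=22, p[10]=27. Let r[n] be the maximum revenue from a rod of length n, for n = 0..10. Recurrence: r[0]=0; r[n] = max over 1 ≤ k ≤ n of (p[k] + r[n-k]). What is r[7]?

28

   n    0    1    2    3    4    5    6    7    8    9   10
r[n]    0    4    8   12   16   20   24   28   32   36   40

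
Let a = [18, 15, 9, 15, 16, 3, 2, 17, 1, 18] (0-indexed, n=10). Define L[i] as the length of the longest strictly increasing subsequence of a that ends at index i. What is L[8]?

   i    0    1    2    3    4    5    6    7    8    9
a[i]   18   15    9   15   16    3    2   17    1   18
L[i]    1    1    1    2    3    1    1    4    1    5

1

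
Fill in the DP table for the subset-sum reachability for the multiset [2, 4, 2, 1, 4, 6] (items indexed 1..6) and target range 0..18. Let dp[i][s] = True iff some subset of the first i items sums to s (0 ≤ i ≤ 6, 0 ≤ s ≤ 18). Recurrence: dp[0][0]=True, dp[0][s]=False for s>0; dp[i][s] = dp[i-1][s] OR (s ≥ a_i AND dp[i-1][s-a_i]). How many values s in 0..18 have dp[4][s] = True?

i\s   0   1   2   3   4   5   6   7   8   9  10  11  12  13  14  15  16  17  18
  0   T   F   F   F   F   F   F   F   F   F   F   F   F   F   F   F   F   F   F
  1   T   F   T   F   F   F   F   F   F   F   F   F   F   F   F   F   F   F   F
  2   T   F   T   F   T   F   T   F   F   F   F   F   F   F   F   F   F   F   F
  3   T   F   T   F   T   F   T   F   T   F   F   F   F   F   F   F   F   F   F
  4   T   T   T   T   T   T   T   T   T   T   F   F   F   F   F   F   F   F   F
  5   T   T   T   T   T   T   T   T   T   T   T   T   T   T   F   F   F   F   F
  6   T   T   T   T   T   T   T   T   T   T   T   T   T   T   T   T   T   T   T

10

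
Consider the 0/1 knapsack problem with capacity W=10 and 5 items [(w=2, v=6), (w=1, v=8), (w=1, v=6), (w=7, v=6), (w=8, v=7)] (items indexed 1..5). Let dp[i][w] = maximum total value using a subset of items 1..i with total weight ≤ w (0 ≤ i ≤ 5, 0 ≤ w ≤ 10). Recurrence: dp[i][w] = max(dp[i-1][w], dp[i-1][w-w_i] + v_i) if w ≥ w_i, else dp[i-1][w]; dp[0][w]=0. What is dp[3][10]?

20

i\w   0   1   2   3   4   5   6   7   8   9  10
  0   0   0   0   0   0   0   0   0   0   0   0
  1   0   0   6   6   6   6   6   6   6   6   6
  2   0   8   8  14  14  14  14  14  14  14  14
  3   0   8  14  14  20  20  20  20  20  20  20
  4   0   8  14  14  20  20  20  20  20  20  20
  5   0   8  14  14  20  20  20  20  20  20  21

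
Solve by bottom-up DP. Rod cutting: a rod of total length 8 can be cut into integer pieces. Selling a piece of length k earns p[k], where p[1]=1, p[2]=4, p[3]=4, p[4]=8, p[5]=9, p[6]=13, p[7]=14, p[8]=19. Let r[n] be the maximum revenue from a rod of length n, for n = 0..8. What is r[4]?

   n    0    1    2    3    4    5    6    7    8
r[n]    0    1    4    5    8    9   13   14   19

8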